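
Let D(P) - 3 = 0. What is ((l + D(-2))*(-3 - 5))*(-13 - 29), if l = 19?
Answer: 7392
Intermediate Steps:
D(P) = 3 (D(P) = 3 + 0 = 3)
((l + D(-2))*(-3 - 5))*(-13 - 29) = ((19 + 3)*(-3 - 5))*(-13 - 29) = (22*(-8))*(-42) = -176*(-42) = 7392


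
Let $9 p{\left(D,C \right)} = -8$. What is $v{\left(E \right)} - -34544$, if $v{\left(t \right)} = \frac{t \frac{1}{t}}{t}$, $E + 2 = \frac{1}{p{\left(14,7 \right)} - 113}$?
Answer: $\frac{71125071}{2059} \approx 34544.0$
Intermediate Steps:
$p{\left(D,C \right)} = - \frac{8}{9}$ ($p{\left(D,C \right)} = \frac{1}{9} \left(-8\right) = - \frac{8}{9}$)
$E = - \frac{2059}{1025}$ ($E = -2 + \frac{1}{- \frac{8}{9} - 113} = -2 + \frac{1}{- \frac{1025}{9}} = -2 - \frac{9}{1025} = - \frac{2059}{1025} \approx -2.0088$)
$v{\left(t \right)} = \frac{1}{t}$ ($v{\left(t \right)} = 1 \frac{1}{t} = \frac{1}{t}$)
$v{\left(E \right)} - -34544 = \frac{1}{- \frac{2059}{1025}} - -34544 = - \frac{1025}{2059} + 34544 = \frac{71125071}{2059}$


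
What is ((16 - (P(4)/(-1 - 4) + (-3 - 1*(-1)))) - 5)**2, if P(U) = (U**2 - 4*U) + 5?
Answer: 196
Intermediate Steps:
P(U) = 5 + U**2 - 4*U
((16 - (P(4)/(-1 - 4) + (-3 - 1*(-1)))) - 5)**2 = ((16 - ((5 + 4**2 - 4*4)/(-1 - 4) + (-3 - 1*(-1)))) - 5)**2 = ((16 - ((5 + 16 - 16)/(-5) + (-3 + 1))) - 5)**2 = ((16 - (-1/5*5 - 2)) - 5)**2 = ((16 - (-1 - 2)) - 5)**2 = ((16 - 1*(-3)) - 5)**2 = ((16 + 3) - 5)**2 = (19 - 5)**2 = 14**2 = 196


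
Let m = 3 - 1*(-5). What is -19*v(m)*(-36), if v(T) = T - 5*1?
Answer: 2052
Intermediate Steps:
m = 8 (m = 3 + 5 = 8)
v(T) = -5 + T (v(T) = T - 5 = -5 + T)
-19*v(m)*(-36) = -19*(-5 + 8)*(-36) = -19*3*(-36) = -57*(-36) = 2052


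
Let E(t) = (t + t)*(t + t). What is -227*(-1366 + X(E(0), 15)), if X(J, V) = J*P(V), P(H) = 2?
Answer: 310082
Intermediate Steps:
E(t) = 4*t**2 (E(t) = (2*t)*(2*t) = 4*t**2)
X(J, V) = 2*J (X(J, V) = J*2 = 2*J)
-227*(-1366 + X(E(0), 15)) = -227*(-1366 + 2*(4*0**2)) = -227*(-1366 + 2*(4*0)) = -227*(-1366 + 2*0) = -227*(-1366 + 0) = -227*(-1366) = 310082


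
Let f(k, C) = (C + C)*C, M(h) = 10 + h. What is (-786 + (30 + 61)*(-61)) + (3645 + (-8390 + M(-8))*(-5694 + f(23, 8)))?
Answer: 46684916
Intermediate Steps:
f(k, C) = 2*C² (f(k, C) = (2*C)*C = 2*C²)
(-786 + (30 + 61)*(-61)) + (3645 + (-8390 + M(-8))*(-5694 + f(23, 8))) = (-786 + (30 + 61)*(-61)) + (3645 + (-8390 + (10 - 8))*(-5694 + 2*8²)) = (-786 + 91*(-61)) + (3645 + (-8390 + 2)*(-5694 + 2*64)) = (-786 - 5551) + (3645 - 8388*(-5694 + 128)) = -6337 + (3645 - 8388*(-5566)) = -6337 + (3645 + 46687608) = -6337 + 46691253 = 46684916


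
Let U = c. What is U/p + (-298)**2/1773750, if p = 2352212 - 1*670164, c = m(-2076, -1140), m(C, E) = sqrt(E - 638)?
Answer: 44402/886875 + I*sqrt(1778)/1682048 ≈ 0.050066 + 2.5068e-5*I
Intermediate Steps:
m(C, E) = sqrt(-638 + E)
c = I*sqrt(1778) (c = sqrt(-638 - 1140) = sqrt(-1778) = I*sqrt(1778) ≈ 42.166*I)
p = 1682048 (p = 2352212 - 670164 = 1682048)
U = I*sqrt(1778) ≈ 42.166*I
U/p + (-298)**2/1773750 = (I*sqrt(1778))/1682048 + (-298)**2/1773750 = (I*sqrt(1778))*(1/1682048) + 88804*(1/1773750) = I*sqrt(1778)/1682048 + 44402/886875 = 44402/886875 + I*sqrt(1778)/1682048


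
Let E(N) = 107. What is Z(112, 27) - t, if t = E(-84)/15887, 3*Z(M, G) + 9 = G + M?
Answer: 2064989/47661 ≈ 43.327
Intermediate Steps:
Z(M, G) = -3 + G/3 + M/3 (Z(M, G) = -3 + (G + M)/3 = -3 + (G/3 + M/3) = -3 + G/3 + M/3)
t = 107/15887 ≈ 0.0067351
Z(112, 27) - t = (-3 + (⅓)*27 + (⅓)*112) - 1*107/15887 = (-3 + 9 + 112/3) - 107/15887 = 130/3 - 107/15887 = 2064989/47661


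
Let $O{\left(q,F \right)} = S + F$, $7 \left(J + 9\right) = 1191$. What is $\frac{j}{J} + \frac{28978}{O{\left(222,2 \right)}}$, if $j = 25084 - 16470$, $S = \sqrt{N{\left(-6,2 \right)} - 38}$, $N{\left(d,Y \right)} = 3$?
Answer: $\frac{3762555}{2444} - \frac{28978 i \sqrt{35}}{39} \approx 1539.5 - 4395.8 i$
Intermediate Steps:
$J = \frac{1128}{7}$ ($J = -9 + \frac{1}{7} \cdot 1191 = -9 + \frac{1191}{7} = \frac{1128}{7} \approx 161.14$)
$S = i \sqrt{35}$ ($S = \sqrt{3 - 38} = \sqrt{-35} = i \sqrt{35} \approx 5.9161 i$)
$j = 8614$
$O{\left(q,F \right)} = F + i \sqrt{35}$ ($O{\left(q,F \right)} = i \sqrt{35} + F = F + i \sqrt{35}$)
$\frac{j}{J} + \frac{28978}{O{\left(222,2 \right)}} = \frac{8614}{\frac{1128}{7}} + \frac{28978}{2 + i \sqrt{35}} = 8614 \cdot \frac{7}{1128} + \frac{28978}{2 + i \sqrt{35}} = \frac{30149}{564} + \frac{28978}{2 + i \sqrt{35}}$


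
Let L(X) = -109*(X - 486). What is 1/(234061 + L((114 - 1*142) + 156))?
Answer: 1/273083 ≈ 3.6619e-6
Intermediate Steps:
L(X) = 52974 - 109*X (L(X) = -109*(-486 + X) = 52974 - 109*X)
1/(234061 + L((114 - 1*142) + 156)) = 1/(234061 + (52974 - 109*((114 - 1*142) + 156))) = 1/(234061 + (52974 - 109*((114 - 142) + 156))) = 1/(234061 + (52974 - 109*(-28 + 156))) = 1/(234061 + (52974 - 109*128)) = 1/(234061 + (52974 - 13952)) = 1/(234061 + 39022) = 1/273083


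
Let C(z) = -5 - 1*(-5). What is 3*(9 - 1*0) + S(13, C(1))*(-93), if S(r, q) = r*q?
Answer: 27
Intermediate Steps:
C(z) = 0 (C(z) = -5 + 5 = 0)
S(r, q) = q*r
3*(9 - 1*0) + S(13, C(1))*(-93) = 3*(9 - 1*0) + (0*13)*(-93) = 3*(9 + 0) + 0*(-93) = 3*9 + 0 = 27 + 0 = 27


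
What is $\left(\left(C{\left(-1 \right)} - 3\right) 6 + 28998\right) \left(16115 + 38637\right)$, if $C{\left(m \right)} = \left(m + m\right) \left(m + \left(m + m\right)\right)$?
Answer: $1588684032$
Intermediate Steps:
$C{\left(m \right)} = 6 m^{2}$ ($C{\left(m \right)} = 2 m \left(m + 2 m\right) = 2 m 3 m = 6 m^{2}$)
$\left(\left(C{\left(-1 \right)} - 3\right) 6 + 28998\right) \left(16115 + 38637\right) = \left(\left(6 \left(-1\right)^{2} - 3\right) 6 + 28998\right) \left(16115 + 38637\right) = \left(\left(6 \cdot 1 - 3\right) 6 + 28998\right) 54752 = \left(\left(6 - 3\right) 6 + 28998\right) 54752 = \left(3 \cdot 6 + 28998\right) 54752 = \left(18 + 28998\right) 54752 = 29016 \cdot 54752 = 1588684032$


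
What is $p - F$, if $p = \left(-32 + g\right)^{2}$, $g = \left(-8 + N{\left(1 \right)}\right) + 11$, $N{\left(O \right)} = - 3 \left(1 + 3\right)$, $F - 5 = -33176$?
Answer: $34852$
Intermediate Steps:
$F = -33171$ ($F = 5 - 33176 = -33171$)
$N{\left(O \right)} = -12$ ($N{\left(O \right)} = \left(-3\right) 4 = -12$)
$g = -9$ ($g = \left(-8 - 12\right) + 11 = -20 + 11 = -9$)
$p = 1681$ ($p = \left(-32 - 9\right)^{2} = \left(-41\right)^{2} = 1681$)
$p - F = 1681 - -33171 = 1681 + 33171 = 34852$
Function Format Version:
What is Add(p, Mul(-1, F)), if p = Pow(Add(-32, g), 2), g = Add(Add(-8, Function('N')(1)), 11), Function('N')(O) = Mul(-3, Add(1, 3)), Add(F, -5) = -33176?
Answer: 34852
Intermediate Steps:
F = -33171 (F = Add(5, -33176) = -33171)
Function('N')(O) = -12 (Function('N')(O) = Mul(-3, 4) = -12)
g = -9 (g = Add(Add(-8, -12), 11) = Add(-20, 11) = -9)
p = 1681 (p = Pow(Add(-32, -9), 2) = Pow(-41, 2) = 1681)
Add(p, Mul(-1, F)) = Add(1681, Mul(-1, -33171)) = Add(1681, 33171) = 34852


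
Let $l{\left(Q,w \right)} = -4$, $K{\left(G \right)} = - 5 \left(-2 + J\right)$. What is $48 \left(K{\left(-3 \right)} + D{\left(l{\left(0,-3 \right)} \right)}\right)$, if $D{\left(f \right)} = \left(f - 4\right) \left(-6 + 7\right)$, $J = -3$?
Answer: $816$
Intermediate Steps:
$K{\left(G \right)} = 25$ ($K{\left(G \right)} = - 5 \left(-2 - 3\right) = \left(-5\right) \left(-5\right) = 25$)
$D{\left(f \right)} = -4 + f$ ($D{\left(f \right)} = \left(-4 + f\right) 1 = -4 + f$)
$48 \left(K{\left(-3 \right)} + D{\left(l{\left(0,-3 \right)} \right)}\right) = 48 \left(25 - 8\right) = 48 \cdot 17 = 816$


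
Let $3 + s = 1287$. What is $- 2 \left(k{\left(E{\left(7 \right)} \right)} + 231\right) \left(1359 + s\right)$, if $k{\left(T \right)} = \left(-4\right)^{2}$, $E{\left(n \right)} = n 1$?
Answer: $-1305642$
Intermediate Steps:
$E{\left(n \right)} = n$
$k{\left(T \right)} = 16$
$s = 1284$ ($s = -3 + 1287 = 1284$)
$- 2 \left(k{\left(E{\left(7 \right)} \right)} + 231\right) \left(1359 + s\right) = - 2 \left(16 + 231\right) \left(1359 + 1284\right) = - 2 \cdot 247 \cdot 2643 = \left(-2\right) 652821 = -1305642$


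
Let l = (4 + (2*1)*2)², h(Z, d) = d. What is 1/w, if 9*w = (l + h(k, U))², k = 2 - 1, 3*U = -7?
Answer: 81/34225 ≈ 0.0023667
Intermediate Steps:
U = -7/3 (U = (⅓)*(-7) = -7/3 ≈ -2.3333)
k = 1
l = 64 (l = (4 + 2*2)² = (4 + 4)² = 8² = 64)
w = 34225/81 (w = (64 - 7/3)²/9 = (185/3)²/9 = (⅑)*(34225/9) = 34225/81 ≈ 422.53)
1/w = 1/(34225/81) = 81/34225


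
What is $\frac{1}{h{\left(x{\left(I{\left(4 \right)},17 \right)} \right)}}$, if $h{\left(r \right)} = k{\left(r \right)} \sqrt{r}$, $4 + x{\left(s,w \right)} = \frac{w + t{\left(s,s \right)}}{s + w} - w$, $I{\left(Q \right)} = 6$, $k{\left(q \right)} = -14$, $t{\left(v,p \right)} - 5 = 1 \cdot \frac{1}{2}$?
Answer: $\frac{i \sqrt{42366}}{12894} \approx 0.015963 i$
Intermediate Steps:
$t{\left(v,p \right)} = \frac{11}{2}$ ($t{\left(v,p \right)} = 5 + 1 \cdot \frac{1}{2} = 5 + \frac{1}{2} = \frac{11}{2}$)
$x{\left(s,w \right)} = -4 - w + \frac{\frac{11}{2} + w}{s + w}$ ($x{\left(s,w \right)} = -4 - \left(w - \frac{w + \frac{11}{2}}{s + w}\right) = -4 - \left(w - \frac{\frac{11}{2} + w}{s + w}\right) = -4 - w + \frac{\frac{11}{2} + w}{s + w}$)
$h{\left(r \right)} = - 14 \sqrt{r}$
$\frac{1}{h{\left(x{\left(I{\left(4 \right)},17 \right)} \right)}} = \frac{1}{\left(-14\right) \sqrt{\frac{\frac{11}{2} - 17^{2} - 24 - 51 - 6 \cdot 17}{6 + 17}}} = \frac{1}{\left(-14\right) \sqrt{\frac{\frac{11}{2} - 289 - 24 - 51 - 102}{23}}} = \frac{1}{\left(-14\right) \sqrt{\frac{1}{23} \left(- \frac{921}{2}\right)}} = \frac{1}{\left(-14\right) \sqrt{- \frac{921}{46}}} = \frac{1}{\left(-14\right) \frac{i \sqrt{42366}}{46}} = \frac{1}{\left(- \frac{7}{23}\right) i \sqrt{42366}} = \frac{i \sqrt{42366}}{12894}$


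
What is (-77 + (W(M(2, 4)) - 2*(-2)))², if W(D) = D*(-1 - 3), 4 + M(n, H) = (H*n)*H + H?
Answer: 40401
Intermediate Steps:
M(n, H) = -4 + H + n*H² (M(n, H) = -4 + ((H*n)*H + H) = -4 + (n*H² + H) = -4 + (H + n*H²) = -4 + H + n*H²)
W(D) = -4*D (W(D) = D*(-4) = -4*D)
(-77 + (W(M(2, 4)) - 2*(-2)))² = (-77 + (-4*(-4 + 4 + 2*4²) - 2*(-2)))² = (-77 + (-4*(-4 + 4 + 2*16) + 4))² = (-77 + (-4*(-4 + 4 + 32) + 4))² = (-77 + (-4*32 + 4))² = (-77 + (-128 + 4))² = (-77 - 124)² = (-201)² = 40401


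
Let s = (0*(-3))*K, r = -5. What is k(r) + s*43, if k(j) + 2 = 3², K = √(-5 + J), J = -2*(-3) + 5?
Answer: 7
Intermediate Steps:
J = 11 (J = 6 + 5 = 11)
K = √6 (K = √(-5 + 11) = √6 ≈ 2.4495)
s = 0 (s = (0*(-3))*√6 = 0*√6 = 0)
k(j) = 7 (k(j) = -2 + 3² = -2 + 9 = 7)
k(r) + s*43 = 7 + 0*43 = 7 + 0 = 7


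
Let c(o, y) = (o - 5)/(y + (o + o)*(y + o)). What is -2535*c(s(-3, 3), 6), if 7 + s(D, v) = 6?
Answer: -7605/2 ≈ -3802.5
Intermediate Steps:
s(D, v) = -1 (s(D, v) = -7 + 6 = -1)
c(o, y) = (-5 + o)/(y + 2*o*(o + y)) (c(o, y) = (-5 + o)/(y + (2*o)*(o + y)) = (-5 + o)/(y + 2*o*(o + y)))
-2535*c(s(-3, 3), 6) = -2535*(-5 - 1)/(6 + 2*(-1)² + 2*(-1)*6) = -2535*(-6)/(6 + 2*1 - 12) = -2535*(-6)/(6 + 2 - 12) = -2535*(-6)/(-4) = -(-2535)*(-6)/4 = -2535*3/2 = -7605/2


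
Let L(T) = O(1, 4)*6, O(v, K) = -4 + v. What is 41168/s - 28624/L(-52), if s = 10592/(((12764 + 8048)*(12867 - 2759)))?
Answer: 2435747105408/2979 ≈ 8.1764e+8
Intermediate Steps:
s = 662/13147981 (s = 10592/((20812*10108)) = 10592/210367696 = 10592*(1/210367696) = 662/13147981 ≈ 5.0350e-5)
L(T) = -18 (L(T) = (-4 + 1)*6 = -3*6 = -18)
41168/s - 28624/L(-52) = 41168/(662/13147981) - 28624/(-18) = 41168*(13147981/662) - 28624*(-1/18) = 270638040904/331 + 14312/9 = 2435747105408/2979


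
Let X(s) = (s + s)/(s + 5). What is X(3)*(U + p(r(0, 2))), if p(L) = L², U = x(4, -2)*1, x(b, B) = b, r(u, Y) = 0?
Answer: 3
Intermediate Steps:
X(s) = 2*s/(5 + s) (X(s) = (2*s)/(5 + s) = 2*s/(5 + s))
U = 4 (U = 4*1 = 4)
X(3)*(U + p(r(0, 2))) = (2*3/(5 + 3))*(4 + 0²) = (2*3/8)*(4 + 0) = (2*3*(⅛))*4 = (¾)*4 = 3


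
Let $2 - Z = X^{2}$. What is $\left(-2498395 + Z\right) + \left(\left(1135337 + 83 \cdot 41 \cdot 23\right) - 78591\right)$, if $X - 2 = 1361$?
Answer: $-3221147$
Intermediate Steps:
$X = 1363$ ($X = 2 + 1361 = 1363$)
$Z = -1857767$ ($Z = 2 - 1363^{2} = 2 - 1857769 = -1857767$)
$\left(-2498395 + Z\right) + \left(\left(1135337 + 83 \cdot 41 \cdot 23\right) - 78591\right) = \left(-2498395 - 1857767\right) + \left(\left(1135337 + 83 \cdot 41 \cdot 23\right) - 78591\right) = -4356162 + \left(\left(1135337 + 3403 \cdot 23\right) - 78591\right) = -4356162 + \left(\left(1135337 + 78269\right) - 78591\right) = -4356162 + \left(1213606 - 78591\right) = -4356162 + 1135015 = -3221147$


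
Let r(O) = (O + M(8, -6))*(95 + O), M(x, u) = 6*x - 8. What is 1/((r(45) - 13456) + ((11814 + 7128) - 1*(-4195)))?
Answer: 1/21581 ≈ 4.6337e-5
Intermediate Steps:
M(x, u) = -8 + 6*x
r(O) = (40 + O)*(95 + O) (r(O) = (O + (-8 + 6*8))*(95 + O) = (O + (-8 + 48))*(95 + O) = (O + 40)*(95 + O) = (40 + O)*(95 + O))
1/((r(45) - 13456) + ((11814 + 7128) - 1*(-4195))) = 1/(((3800 + 45**2 + 135*45) - 13456) + ((11814 + 7128) - 1*(-4195))) = 1/(((3800 + 2025 + 6075) - 13456) + (18942 + 4195)) = 1/((11900 - 13456) + 23137) = 1/(-1556 + 23137) = 1/21581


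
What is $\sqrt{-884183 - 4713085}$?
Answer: $2 i \sqrt{1399317} \approx 2365.9 i$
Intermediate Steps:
$\sqrt{-884183 - 4713085} = \sqrt{-5597268} = 2 i \sqrt{1399317}$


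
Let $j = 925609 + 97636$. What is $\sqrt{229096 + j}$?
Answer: $9 \sqrt{15461} \approx 1119.1$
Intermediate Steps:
$j = 1023245$
$\sqrt{229096 + j} = \sqrt{229096 + 1023245} = \sqrt{1252341} = 9 \sqrt{15461}$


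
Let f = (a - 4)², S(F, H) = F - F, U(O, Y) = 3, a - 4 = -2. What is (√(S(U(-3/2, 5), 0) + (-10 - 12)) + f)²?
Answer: (4 + I*√22)² ≈ -6.0 + 37.523*I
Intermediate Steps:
a = 2 (a = 4 - 2 = 2)
S(F, H) = 0
f = 4 (f = (2 - 4)² = (-2)² = 4)
(√(S(U(-3/2, 5), 0) + (-10 - 12)) + f)² = (√(0 + (-10 - 12)) + 4)² = (√(0 - 22) + 4)² = (√(-22) + 4)² = (I*√22 + 4)² = (4 + I*√22)²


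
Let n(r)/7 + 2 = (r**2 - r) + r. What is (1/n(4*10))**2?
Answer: 1/125126596 ≈ 7.9919e-9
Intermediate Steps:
n(r) = -14 + 7*r**2 (n(r) = -14 + 7*((r**2 - r) + r) = -14 + 7*r**2)
(1/n(4*10))**2 = (1/(-14 + 7*(4*10)**2))**2 = (1/(-14 + 7*40**2))**2 = (1/(-14 + 7*1600))**2 = (1/(-14 + 11200))**2 = (1/11186)**2 = 1/125126596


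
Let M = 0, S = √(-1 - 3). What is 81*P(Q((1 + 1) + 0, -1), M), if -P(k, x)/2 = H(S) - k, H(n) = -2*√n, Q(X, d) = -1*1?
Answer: 162 + 324*I ≈ 162.0 + 324.0*I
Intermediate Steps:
S = 2*I (S = √(-4) = 2*I ≈ 2.0*I)
Q(X, d) = -1
P(k, x) = 4 + 2*k + 4*I (P(k, x) = -2*(-(2 + 2*I) - k) = -2*(-2*(1 + I) - k) = -2*((-2 - 2*I) - k) = -2*(-2 - k - 2*I) = 4 + 2*k + 4*I)
81*P(Q((1 + 1) + 0, -1), M) = 81*(4 + 2*(-1) + 4*I) = 81*(4 - 2 + 4*I) = 81*(2 + 4*I) = 162 + 324*I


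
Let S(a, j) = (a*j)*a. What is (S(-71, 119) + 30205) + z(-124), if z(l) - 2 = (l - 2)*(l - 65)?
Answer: 653900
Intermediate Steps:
z(l) = 2 + (-65 + l)*(-2 + l) (z(l) = 2 + (l - 2)*(l - 65) = 2 + (-2 + l)*(-65 + l) = 2 + (-65 + l)*(-2 + l))
S(a, j) = j*a**2
(S(-71, 119) + 30205) + z(-124) = (119*(-71)**2 + 30205) + (132 + (-124)**2 - 67*(-124)) = (119*5041 + 30205) + (132 + 15376 + 8308) = (599879 + 30205) + 23816 = 630084 + 23816 = 653900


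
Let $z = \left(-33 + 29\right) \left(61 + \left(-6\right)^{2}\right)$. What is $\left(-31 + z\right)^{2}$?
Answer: $175561$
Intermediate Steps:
$z = -388$ ($z = - 4 \left(61 + 36\right) = \left(-4\right) 97 = -388$)
$\left(-31 + z\right)^{2} = \left(-31 - 388\right)^{2} = \left(-419\right)^{2} = 175561$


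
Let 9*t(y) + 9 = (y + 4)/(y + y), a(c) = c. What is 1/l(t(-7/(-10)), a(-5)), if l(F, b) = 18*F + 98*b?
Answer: -7/3509 ≈ -0.0019949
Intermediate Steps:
t(y) = -1 + (4 + y)/(18*y) (t(y) = -1 + ((y + 4)/(y + y))/9 = -1 + ((4 + y)/((2*y)))/9 = -1 + ((4 + y)*(1/(2*y)))/9 = -1 + ((4 + y)/(2*y))/9 = -1 + (4 + y)/(18*y))
1/l(t(-7/(-10)), a(-5)) = 1/(18*((4 - (-119)/(-10))/(18*((-7/(-10))))) + 98*(-5)) = 1/(18*((4 - (-119)*(-1)/10)/(18*((-7*(-1/10))))) - 490) = 1/(18*((4 - 17*7/10)/(18*(7/10))) - 490) = 1/(18*((1/18)*(10/7)*(4 - 119/10)) - 490) = 1/(18*((1/18)*(10/7)*(-79/10)) - 490) = 1/(18*(-79/126) - 490) = 1/(-79/7 - 490) = 1/(-3509/7) = -7/3509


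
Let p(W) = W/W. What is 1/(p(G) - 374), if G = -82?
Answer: -1/373 ≈ -0.0026810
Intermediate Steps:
p(W) = 1
1/(p(G) - 374) = 1/(1 - 374) = 1/(-373) = -1/373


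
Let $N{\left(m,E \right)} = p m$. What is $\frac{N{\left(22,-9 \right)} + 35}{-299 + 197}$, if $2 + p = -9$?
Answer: $\frac{69}{34} \approx 2.0294$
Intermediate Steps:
$p = -11$ ($p = -2 - 9 = -11$)
$N{\left(m,E \right)} = - 11 m$
$\frac{N{\left(22,-9 \right)} + 35}{-299 + 197} = \frac{\left(-11\right) 22 + 35}{-299 + 197} = \frac{-242 + 35}{-102} = \left(-207\right) \left(- \frac{1}{102}\right) = \frac{69}{34}$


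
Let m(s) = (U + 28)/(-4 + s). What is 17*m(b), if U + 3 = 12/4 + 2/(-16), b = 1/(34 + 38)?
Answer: -34119/287 ≈ -118.88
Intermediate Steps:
b = 1/72 ≈ 0.013889
U = -1/8 (U = -3 + (12/4 + 2/(-16)) = -3 + (12*(1/4) + 2*(-1/16)) = -3 + (3 - 1/8) = -3 + 23/8 = -1/8 ≈ -0.12500)
m(s) = 223/(8*(-4 + s)) (m(s) = (-1/8 + 28)/(-4 + s) = 223/(8*(-4 + s)))
17*m(b) = 17*(223/(8*(-4 + 1/72))) = 17*(223/(8*(-287/72))) = 17*((223/8)*(-72/287)) = 17*(-2007/287) = -34119/287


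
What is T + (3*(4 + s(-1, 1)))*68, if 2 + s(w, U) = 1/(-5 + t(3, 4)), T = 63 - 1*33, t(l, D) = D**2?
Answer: 5022/11 ≈ 456.55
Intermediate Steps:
T = 30 (T = 63 - 33 = 30)
s(w, U) = -21/11 (s(w, U) = -2 + 1/(-5 + 4**2) = -2 + 1/(-5 + 16) = -2 + 1/11 = -21/11)
T + (3*(4 + s(-1, 1)))*68 = 30 + (3*(4 - 21/11))*68 = 30 + (3*(23/11))*68 = 30 + (69/11)*68 = 30 + 4692/11 = 5022/11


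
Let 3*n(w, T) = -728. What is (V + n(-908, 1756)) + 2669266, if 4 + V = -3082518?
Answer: -1240496/3 ≈ -4.1350e+5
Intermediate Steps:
V = -3082522 (V = -4 - 3082518 = -3082522)
n(w, T) = -728/3 (n(w, T) = (⅓)*(-728) = -728/3)
(V + n(-908, 1756)) + 2669266 = (-3082522 - 728/3) + 2669266 = -9248294/3 + 2669266 = -1240496/3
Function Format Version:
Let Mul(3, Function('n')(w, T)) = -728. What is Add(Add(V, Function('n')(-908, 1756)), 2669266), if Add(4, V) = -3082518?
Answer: Rational(-1240496, 3) ≈ -4.1350e+5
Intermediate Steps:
V = -3082522 (V = Add(-4, -3082518) = -3082522)
Function('n')(w, T) = Rational(-728, 3) (Function('n')(w, T) = Mul(Rational(1, 3), -728) = Rational(-728, 3))
Add(Add(V, Function('n')(-908, 1756)), 2669266) = Add(Add(-3082522, Rational(-728, 3)), 2669266) = Add(Rational(-9248294, 3), 2669266) = Rational(-1240496, 3)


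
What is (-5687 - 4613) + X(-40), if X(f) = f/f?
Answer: -10299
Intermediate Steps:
X(f) = 1
(-5687 - 4613) + X(-40) = (-5687 - 4613) + 1 = -10300 + 1 = -10299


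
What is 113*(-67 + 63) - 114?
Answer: -566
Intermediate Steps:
113*(-67 + 63) - 114 = 113*(-4) - 114 = -452 - 114 = -566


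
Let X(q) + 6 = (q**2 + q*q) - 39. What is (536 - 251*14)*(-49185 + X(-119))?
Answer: 62264024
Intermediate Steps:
X(q) = -45 + 2*q**2 (X(q) = -6 + ((q**2 + q*q) - 39) = -6 + ((q**2 + q**2) - 39) = -6 + (2*q**2 - 39) = -6 + (-39 + 2*q**2) = -45 + 2*q**2)
(536 - 251*14)*(-49185 + X(-119)) = (536 - 251*14)*(-49185 + (-45 + 2*(-119)**2)) = (536 - 3514)*(-49185 + (-45 + 2*14161)) = -2978*(-49185 + (-45 + 28322)) = -2978*(-49185 + 28277) = -2978*(-20908) = 62264024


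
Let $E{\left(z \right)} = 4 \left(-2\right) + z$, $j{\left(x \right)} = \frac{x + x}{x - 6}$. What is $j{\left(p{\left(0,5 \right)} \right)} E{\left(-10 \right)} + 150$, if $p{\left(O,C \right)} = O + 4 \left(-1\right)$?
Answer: $\frac{678}{5} \approx 135.6$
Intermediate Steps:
$p{\left(O,C \right)} = -4 + O$ ($p{\left(O,C \right)} = O - 4 = -4 + O$)
$j{\left(x \right)} = \frac{2 x}{-6 + x}$
$E{\left(z \right)} = -8 + z$
$j{\left(p{\left(0,5 \right)} \right)} E{\left(-10 \right)} + 150 = \frac{2 \left(-4 + 0\right)}{-6 + \left(-4 + 0\right)} \left(-8 - 10\right) + 150 = 2 \left(-4\right) \frac{1}{-6 - 4} \left(-18\right) + 150 = 2 \left(-4\right) \frac{1}{-10} \left(-18\right) + 150 = 2 \left(-4\right) \left(- \frac{1}{10}\right) \left(-18\right) + 150 = \frac{4}{5} \left(-18\right) + 150 = - \frac{72}{5} + 150 = \frac{678}{5}$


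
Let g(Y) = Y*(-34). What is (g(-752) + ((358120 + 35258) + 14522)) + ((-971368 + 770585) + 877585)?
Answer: 1110270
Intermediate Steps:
g(Y) = -34*Y
(g(-752) + ((358120 + 35258) + 14522)) + ((-971368 + 770585) + 877585) = (-34*(-752) + ((358120 + 35258) + 14522)) + ((-971368 + 770585) + 877585) = (25568 + (393378 + 14522)) + (-200783 + 877585) = (25568 + 407900) + 676802 = 433468 + 676802 = 1110270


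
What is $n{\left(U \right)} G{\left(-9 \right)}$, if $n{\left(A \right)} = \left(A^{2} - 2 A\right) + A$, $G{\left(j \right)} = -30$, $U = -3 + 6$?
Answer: $-180$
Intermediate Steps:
$U = 3$
$n{\left(A \right)} = A^{2} - A$
$n{\left(U \right)} G{\left(-9 \right)} = 3 \left(-1 + 3\right) \left(-30\right) = 3 \cdot 2 \left(-30\right) = 6 \left(-30\right) = -180$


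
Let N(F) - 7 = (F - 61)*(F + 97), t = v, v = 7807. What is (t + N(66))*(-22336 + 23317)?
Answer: 8465049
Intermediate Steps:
t = 7807
N(F) = 7 + (-61 + F)*(97 + F) (N(F) = 7 + (F - 61)*(F + 97) = 7 + (-61 + F)*(97 + F))
(t + N(66))*(-22336 + 23317) = (7807 + (-5910 + 66² + 36*66))*(-22336 + 23317) = (7807 + (-5910 + 4356 + 2376))*981 = (7807 + 822)*981 = 8629*981 = 8465049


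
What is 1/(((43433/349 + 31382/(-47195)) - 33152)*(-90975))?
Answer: 3294211/9898253712086385 ≈ 3.3281e-10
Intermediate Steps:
1/(((43433/349 + 31382/(-47195)) - 33152)*(-90975)) = -1/90975/((43433*(1/349) + 31382*(-1/47195)) - 33152) = -1/90975/((43433/349 - 31382/47195) - 33152) = -1/90975/(2038868117/16471055 - 33152) = -1/90975/(-544009547243/16471055) = -16471055/544009547243*(-1/90975) = 3294211/9898253712086385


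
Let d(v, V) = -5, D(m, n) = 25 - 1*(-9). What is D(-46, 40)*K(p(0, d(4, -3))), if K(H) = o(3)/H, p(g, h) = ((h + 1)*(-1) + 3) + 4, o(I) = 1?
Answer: 34/11 ≈ 3.0909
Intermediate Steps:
D(m, n) = 34 (D(m, n) = 25 + 9 = 34)
p(g, h) = 6 - h (p(g, h) = ((1 + h)*(-1) + 3) + 4 = ((-1 - h) + 3) + 4 = (2 - h) + 4 = 6 - h)
K(H) = 1/H
D(-46, 40)*K(p(0, d(4, -3))) = 34/(6 - 1*(-5)) = 34/(6 + 5) = 34/11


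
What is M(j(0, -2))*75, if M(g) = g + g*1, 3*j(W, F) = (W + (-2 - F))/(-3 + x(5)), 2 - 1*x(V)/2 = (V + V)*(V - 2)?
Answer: 0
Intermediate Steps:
x(V) = 4 - 4*V*(-2 + V) (x(V) = 4 - 2*(V + V)*(V - 2) = 4 - 2*2*V*(-2 + V) = 4 - 4*V*(-2 + V))
j(W, F) = 2/177 - W/177 + F/177 (j(W, F) = ((W + (-2 - F))/(-3 + (4 - 4*5**2 + 8*5)))/3 = ((-2 + W - F)/(-3 + (4 - 4*25 + 40)))/3 = ((-2 + W - F)/(-3 + (4 - 100 + 40)))/3 = ((-2 + W - F)/(-3 - 56))/3 = ((-2 + W - F)/(-59))/3 = ((-2 + W - F)*(-1/59))/3 = (2/59 - W/59 + F/59)/3 = 2/177 - W/177 + F/177)
M(g) = 2*g (M(g) = g + g = 2*g)
M(j(0, -2))*75 = (2*(2/177 - 1/177*0 + (1/177)*(-2)))*75 = (2*(2/177 + 0 - 2/177))*75 = (2*0)*75 = 0*75 = 0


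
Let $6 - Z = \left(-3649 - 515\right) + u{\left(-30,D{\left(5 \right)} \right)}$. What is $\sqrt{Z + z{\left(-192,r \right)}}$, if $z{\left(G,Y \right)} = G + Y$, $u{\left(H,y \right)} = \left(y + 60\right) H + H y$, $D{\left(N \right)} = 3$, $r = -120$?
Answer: $\sqrt{5838} \approx 76.407$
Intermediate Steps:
$u{\left(H,y \right)} = H y + H \left(60 + y\right)$ ($u{\left(H,y \right)} = \left(60 + y\right) H + H y = H \left(60 + y\right) + H y = H y + H \left(60 + y\right)$)
$Z = 6150$ ($Z = 6 - \left(\left(-3649 - 515\right) + 2 \left(-30\right) \left(30 + 3\right)\right) = 6 - \left(-4164 + 2 \left(-30\right) 33\right) = 6 - \left(-4164 - 1980\right) = 6 - -6144 = 6 + 6144 = 6150$)
$\sqrt{Z + z{\left(-192,r \right)}} = \sqrt{6150 - 312} = \sqrt{5838}$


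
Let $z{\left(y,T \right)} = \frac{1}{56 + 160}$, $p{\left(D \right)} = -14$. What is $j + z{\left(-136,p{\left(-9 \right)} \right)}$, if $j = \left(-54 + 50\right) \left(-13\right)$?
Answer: $\frac{11233}{216} \approx 52.005$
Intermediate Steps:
$z{\left(y,T \right)} = \frac{1}{216}$
$j = 52$ ($j = \left(-4\right) \left(-13\right) = 52$)
$j + z{\left(-136,p{\left(-9 \right)} \right)} = 52 + \frac{1}{216} = \frac{11233}{216}$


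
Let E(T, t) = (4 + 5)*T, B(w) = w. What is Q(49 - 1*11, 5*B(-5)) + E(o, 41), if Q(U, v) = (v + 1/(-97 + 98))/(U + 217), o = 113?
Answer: 86437/85 ≈ 1016.9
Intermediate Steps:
E(T, t) = 9*T
Q(U, v) = (1 + v)/(217 + U) (Q(U, v) = (v + 1/1)/(217 + U) = (v + 1)/(217 + U) = (1 + v)/(217 + U))
Q(49 - 1*11, 5*B(-5)) + E(o, 41) = (1 + 5*(-5))/(217 + (49 - 1*11)) + 9*113 = (1 - 25)/(217 + (49 - 11)) + 1017 = -24/(217 + 38) + 1017 = -24/255 + 1017 = (1/255)*(-24) + 1017 = -8/85 + 1017 = 86437/85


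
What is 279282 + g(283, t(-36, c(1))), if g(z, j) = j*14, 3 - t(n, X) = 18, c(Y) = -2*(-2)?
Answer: 279072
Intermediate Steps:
c(Y) = 4
t(n, X) = -15 (t(n, X) = 3 - 1*18 = 3 - 18 = -15)
g(z, j) = 14*j
279282 + g(283, t(-36, c(1))) = 279282 + 14*(-15) = 279282 - 210 = 279072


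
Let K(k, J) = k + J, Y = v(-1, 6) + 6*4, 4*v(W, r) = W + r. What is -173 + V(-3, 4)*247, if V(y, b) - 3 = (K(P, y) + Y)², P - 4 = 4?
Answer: 3625415/16 ≈ 2.2659e+5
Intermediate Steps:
P = 8 (P = 4 + 4 = 8)
v(W, r) = W/4 + r/4 (v(W, r) = (W + r)/4 = W/4 + r/4)
Y = 101/4 (Y = ((¼)*(-1) + (¼)*6) + 6*4 = (-¼ + 3/2) + 24 = 5/4 + 24 = 101/4 ≈ 25.250)
K(k, J) = J + k
V(y, b) = 3 + (133/4 + y)² (V(y, b) = 3 + ((y + 8) + 101/4)² = 3 + ((8 + y) + 101/4)² = 3 + (133/4 + y)²)
-173 + V(-3, 4)*247 = -173 + (3 + (133 + 4*(-3))²/16)*247 = -173 + (3 + (133 - 12)²/16)*247 = -173 + (3 + (1/16)*121²)*247 = -173 + (3 + (1/16)*14641)*247 = -173 + (3 + 14641/16)*247 = -173 + (14689/16)*247 = -173 + 3628183/16 = 3625415/16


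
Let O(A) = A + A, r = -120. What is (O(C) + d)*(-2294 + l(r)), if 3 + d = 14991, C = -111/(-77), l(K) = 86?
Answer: -2548689984/77 ≈ -3.3100e+7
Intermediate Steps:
C = 111/77 (C = -111*(-1/77) = 111/77 ≈ 1.4416)
O(A) = 2*A
d = 14988 (d = -3 + 14991 = 14988)
(O(C) + d)*(-2294 + l(r)) = (2*(111/77) + 14988)*(-2294 + 86) = (222/77 + 14988)*(-2208) = (1154298/77)*(-2208) = -2548689984/77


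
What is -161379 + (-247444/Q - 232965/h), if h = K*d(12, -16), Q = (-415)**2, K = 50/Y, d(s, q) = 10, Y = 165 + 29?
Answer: -86722471607/344450 ≈ -2.5177e+5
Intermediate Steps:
Y = 194
K = 25/97 (K = 50/194 = 50*(1/194) = 25/97 ≈ 0.25773)
Q = 172225
h = 250/97 (h = (25/97)*10 = 250/97 ≈ 2.5773)
-161379 + (-247444/Q - 232965/h) = -161379 + (-247444/172225 - 232965/250/97) = -161379 + (-247444*1/172225 - 232965*97/250) = -161379 + (-247444/172225 - 4519521/50) = -161379 - 31135475057/344450 = -86722471607/344450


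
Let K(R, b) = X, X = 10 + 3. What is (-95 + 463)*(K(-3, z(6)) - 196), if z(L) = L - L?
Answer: -67344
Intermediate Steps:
z(L) = 0
X = 13
K(R, b) = 13
(-95 + 463)*(K(-3, z(6)) - 196) = (-95 + 463)*(13 - 196) = 368*(-183) = -67344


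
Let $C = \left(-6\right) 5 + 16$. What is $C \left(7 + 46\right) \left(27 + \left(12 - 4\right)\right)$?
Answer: $-25970$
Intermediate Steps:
$C = -14$ ($C = -30 + 16 = -14$)
$C \left(7 + 46\right) \left(27 + \left(12 - 4\right)\right) = - 14 \left(7 + 46\right) \left(27 + \left(12 - 4\right)\right) = - 14 \cdot 53 \left(27 + \left(12 - 4\right)\right) = - 14 \cdot 53 \left(27 + 8\right) = - 14 \cdot 53 \cdot 35 = \left(-14\right) 1855 = -25970$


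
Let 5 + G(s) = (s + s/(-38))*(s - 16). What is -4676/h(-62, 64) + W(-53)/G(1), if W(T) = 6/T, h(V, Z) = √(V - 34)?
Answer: 228/39485 + 1169*I*√6/6 ≈ 0.0057743 + 477.24*I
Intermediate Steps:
h(V, Z) = √(-34 + V)
G(s) = -5 + 37*s*(-16 + s)/38 (G(s) = -5 + (s + s/(-38))*(s - 16) = -5 + (s + s*(-1/38))*(-16 + s) = -5 + (s - s/38)*(-16 + s) = -5 + (37*s/38)*(-16 + s) = -5 + 37*s*(-16 + s)/38)
-4676/h(-62, 64) + W(-53)/G(1) = -4676/√(-34 - 62) + (6/(-53))/(-5 - 296/19*1 + (37/38)*1²) = -4676*(-I*√6/24) + (6*(-1/53))/(-5 - 296/19 + (37/38)*1) = -4676*(-I*√6/24) - 6/(53*(-5 - 296/19 + 37/38)) = -(-1169)*I*√6/6 - 6/(53*(-745/38)) = 1169*I*√6/6 - 6/53*(-38/745) = 1169*I*√6/6 + 228/39485 = 228/39485 + 1169*I*√6/6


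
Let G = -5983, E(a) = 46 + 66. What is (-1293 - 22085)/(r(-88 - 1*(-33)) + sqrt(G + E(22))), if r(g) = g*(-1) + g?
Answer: 23378*I*sqrt(5871)/5871 ≈ 305.11*I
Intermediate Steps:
E(a) = 112
r(g) = 0 (r(g) = -g + g = 0)
(-1293 - 22085)/(r(-88 - 1*(-33)) + sqrt(G + E(22))) = (-1293 - 22085)/(0 + sqrt(-5983 + 112)) = -23378/(0 + sqrt(-5871)) = -23378/(0 + I*sqrt(5871)) = -23378*(-I*sqrt(5871)/5871) = -(-23378)*I*sqrt(5871)/5871 = 23378*I*sqrt(5871)/5871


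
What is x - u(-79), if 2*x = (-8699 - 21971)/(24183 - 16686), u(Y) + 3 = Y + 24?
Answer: 419491/7497 ≈ 55.955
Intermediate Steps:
u(Y) = 21 + Y (u(Y) = -3 + (Y + 24) = -3 + (24 + Y) = 21 + Y)
x = -15335/7497 (x = ((-8699 - 21971)/(24183 - 16686))/2 = (-30670/7497)/2 = (-30670*1/7497)/2 = (½)*(-30670/7497) = -15335/7497 ≈ -2.0455)
x - u(-79) = -15335/7497 - (21 - 79) = -15335/7497 - 1*(-58) = -15335/7497 + 58 = 419491/7497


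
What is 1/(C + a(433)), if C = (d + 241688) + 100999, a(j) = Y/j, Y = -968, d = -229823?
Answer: 433/48869144 ≈ 8.8604e-6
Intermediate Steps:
a(j) = -968/j
C = 112864 (C = (-229823 + 241688) + 100999 = 11865 + 100999 = 112864)
1/(C + a(433)) = 1/(112864 - 968/433) = 1/(48869144/433) = 433/48869144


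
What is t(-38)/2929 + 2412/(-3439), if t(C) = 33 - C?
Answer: -6820579/10072831 ≈ -0.67713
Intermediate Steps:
t(-38)/2929 + 2412/(-3439) = (33 - 1*(-38))/2929 + 2412/(-3439) = (33 + 38)*(1/2929) + 2412*(-1/3439) = 71*(1/2929) - 2412/3439 = 71/2929 - 2412/3439 = -6820579/10072831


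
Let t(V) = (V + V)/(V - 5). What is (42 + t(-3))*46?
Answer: 3933/2 ≈ 1966.5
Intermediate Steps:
t(V) = 2*V/(-5 + V) (t(V) = (2*V)/(-5 + V) = 2*V/(-5 + V))
(42 + t(-3))*46 = (42 + 2*(-3)/(-5 - 3))*46 = (42 + 2*(-3)/(-8))*46 = (42 + 2*(-3)*(-⅛))*46 = (42 + ¾)*46 = (171/4)*46 = 3933/2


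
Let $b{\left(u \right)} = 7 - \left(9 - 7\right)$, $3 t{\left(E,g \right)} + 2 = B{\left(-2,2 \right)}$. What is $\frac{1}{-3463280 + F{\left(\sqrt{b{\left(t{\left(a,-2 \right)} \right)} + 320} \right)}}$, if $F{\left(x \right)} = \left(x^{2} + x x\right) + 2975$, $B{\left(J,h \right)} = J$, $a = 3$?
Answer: $- \frac{1}{3459655} \approx -2.8905 \cdot 10^{-7}$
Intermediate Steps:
$t{\left(E,g \right)} = - \frac{4}{3}$ ($t{\left(E,g \right)} = - \frac{2}{3} + \frac{1}{3} \left(-2\right) = - \frac{2}{3} - \frac{2}{3} = - \frac{4}{3}$)
$b{\left(u \right)} = 5$ ($b{\left(u \right)} = 7 - 2 = 5$)
$F{\left(x \right)} = 2975 + 2 x^{2}$ ($F{\left(x \right)} = \left(x^{2} + x^{2}\right) + 2975 = 2 x^{2} + 2975 = 2975 + 2 x^{2}$)
$\frac{1}{-3463280 + F{\left(\sqrt{b{\left(t{\left(a,-2 \right)} \right)} + 320} \right)}} = \frac{1}{-3463280 + \left(2975 + 2 \left(\sqrt{5 + 320}\right)^{2}\right)} = \frac{1}{-3463280 + \left(2975 + 2 \left(\sqrt{325}\right)^{2}\right)} = \frac{1}{-3463280 + \left(2975 + 2 \left(5 \sqrt{13}\right)^{2}\right)} = \frac{1}{-3463280 + \left(2975 + 2 \cdot 325\right)} = \frac{1}{-3463280 + \left(2975 + 650\right)} = \frac{1}{-3463280 + 3625} = \frac{1}{-3459655} = - \frac{1}{3459655}$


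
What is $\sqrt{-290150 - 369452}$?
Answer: $i \sqrt{659602} \approx 812.16 i$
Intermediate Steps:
$\sqrt{-290150 - 369452} = \sqrt{-659602} = i \sqrt{659602}$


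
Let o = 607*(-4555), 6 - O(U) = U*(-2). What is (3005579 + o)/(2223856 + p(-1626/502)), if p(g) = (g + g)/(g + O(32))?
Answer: 2016654679/18632576683 ≈ 0.10823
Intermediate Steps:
O(U) = 6 + 2*U (O(U) = 6 - U*(-2) = 6 - (-2)*U = 6 + 2*U)
p(g) = 2*g/(70 + g) (p(g) = (g + g)/(g + (6 + 2*32)) = (2*g)/(g + (6 + 64)) = (2*g)/(g + 70) = (2*g)/(70 + g) = 2*g/(70 + g))
o = -2764885
(3005579 + o)/(2223856 + p(-1626/502)) = (3005579 - 2764885)/(2223856 + 2*(-1626/502)/(70 - 1626/502)) = 240694/(2223856 + 2*(-1626*1/502)/(70 - 1626*1/502)) = 240694/(2223856 + 2*(-813/251)/(70 - 813/251)) = 240694/(2223856 + 2*(-813/251)/(16757/251)) = 240694/(2223856 + 2*(-813/251)*(251/16757)) = 240694/(2223856 - 1626/16757) = 240694/(37265153366/16757) = 240694*(16757/37265153366) = 2016654679/18632576683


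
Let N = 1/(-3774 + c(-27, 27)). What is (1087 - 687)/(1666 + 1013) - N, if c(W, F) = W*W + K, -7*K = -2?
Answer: 8543953/57097527 ≈ 0.14964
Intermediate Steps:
K = 2/7 (K = -⅐*(-2) = 2/7 ≈ 0.28571)
c(W, F) = 2/7 + W² (c(W, F) = W*W + 2/7 = W² + 2/7 = 2/7 + W²)
N = -7/21313 (N = 1/(-3774 + (2/7 + (-27)²)) = 1/(-3774 + (2/7 + 729)) = 1/(-3774 + 5105/7) = 1/(-21313/7) = -7/21313 ≈ -0.00032844)
(1087 - 687)/(1666 + 1013) - N = (1087 - 687)/(1666 + 1013) - 1*(-7/21313) = 400/2679 + 7/21313 = 8543953/57097527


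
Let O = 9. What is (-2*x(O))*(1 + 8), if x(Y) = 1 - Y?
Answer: 144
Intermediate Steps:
(-2*x(O))*(1 + 8) = (-2*(1 - 1*9))*(1 + 8) = -2*(1 - 9)*9 = -2*(-8)*9 = 16*9 = 144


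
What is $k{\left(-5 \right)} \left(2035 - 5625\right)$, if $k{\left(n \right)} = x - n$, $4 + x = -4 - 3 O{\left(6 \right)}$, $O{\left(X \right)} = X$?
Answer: $75390$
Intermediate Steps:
$x = -26$ ($x = -4 - 22 = -26$)
$k{\left(n \right)} = -26 - n$
$k{\left(-5 \right)} \left(2035 - 5625\right) = \left(-26 - -5\right) \left(2035 - 5625\right) = \left(-26 + 5\right) \left(2035 - 5625\right) = \left(-21\right) \left(-3590\right) = 75390$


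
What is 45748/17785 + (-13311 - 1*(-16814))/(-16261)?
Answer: 681607373/289201885 ≈ 2.3569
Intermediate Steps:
45748/17785 + (-13311 - 1*(-16814))/(-16261) = 45748*(1/17785) + (-13311 + 16814)*(-1/16261) = 45748/17785 + 3503*(-1/16261) = 45748/17785 - 3503/16261 = 681607373/289201885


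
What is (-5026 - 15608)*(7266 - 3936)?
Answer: -68711220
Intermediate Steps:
(-5026 - 15608)*(7266 - 3936) = -20634*3330 = -68711220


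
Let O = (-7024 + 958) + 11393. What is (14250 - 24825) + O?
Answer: -5248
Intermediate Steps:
O = 5327 (O = -6066 + 11393 = 5327)
(14250 - 24825) + O = (14250 - 24825) + 5327 = -10575 + 5327 = -5248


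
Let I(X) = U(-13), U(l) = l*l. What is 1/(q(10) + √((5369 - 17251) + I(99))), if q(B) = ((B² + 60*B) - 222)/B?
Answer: 1195/349946 - 25*I*√11713/349946 ≈ 0.0034148 - 0.0077317*I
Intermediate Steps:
U(l) = l²
I(X) = 169 (I(X) = (-13)² = 169)
q(B) = (-222 + B² + 60*B)/B
1/(q(10) + √((5369 - 17251) + I(99))) = 1/((60 + 10 - 222/10) + √((5369 - 17251) + 169)) = 1/((60 + 10 - 222*⅒) + √(-11882 + 169)) = 1/((60 + 10 - 111/5) + √(-11713)) = 1/(239/5 + I*√11713)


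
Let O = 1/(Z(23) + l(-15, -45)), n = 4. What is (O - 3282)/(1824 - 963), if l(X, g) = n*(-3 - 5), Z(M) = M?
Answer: -29539/7749 ≈ -3.8120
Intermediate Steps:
l(X, g) = -32 (l(X, g) = 4*(-3 - 5) = 4*(-8) = -32)
O = -⅑ (O = 1/(23 - 32) = 1/(-9) = -⅑ ≈ -0.11111)
(O - 3282)/(1824 - 963) = (-⅑ - 3282)/(1824 - 963) = -29539/9/861 = -29539/9*1/861 = -29539/7749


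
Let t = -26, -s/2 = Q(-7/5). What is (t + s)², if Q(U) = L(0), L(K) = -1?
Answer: 576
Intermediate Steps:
Q(U) = -1
s = 2 (s = -2*(-1) = 2)
(t + s)² = (-26 + 2)² = (-24)² = 576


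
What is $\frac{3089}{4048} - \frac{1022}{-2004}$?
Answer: $\frac{2581853}{2028048} \approx 1.2731$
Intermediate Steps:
$\frac{3089}{4048} - \frac{1022}{-2004} = 3089 \cdot \frac{1}{4048} - - \frac{511}{1002} = \frac{3089}{4048} + \frac{511}{1002} = \frac{2581853}{2028048}$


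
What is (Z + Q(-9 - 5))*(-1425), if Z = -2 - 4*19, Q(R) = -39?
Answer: 166725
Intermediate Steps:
Z = -78 (Z = -2 - 76 = -78)
(Z + Q(-9 - 5))*(-1425) = (-78 - 39)*(-1425) = -117*(-1425) = 166725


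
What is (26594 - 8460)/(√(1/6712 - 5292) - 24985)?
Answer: -3041059468880/4190003030103 - 36268*I*√59602397234/4190003030103 ≈ -0.72579 - 0.0021132*I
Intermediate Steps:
(26594 - 8460)/(√(1/6712 - 5292) - 24985) = 18134/(√(1/6712 - 5292) - 24985) = 18134/(√(-35519903/6712) - 24985) = 18134/(I*√59602397234/3356 - 24985) = 18134/(-24985 + I*√59602397234/3356)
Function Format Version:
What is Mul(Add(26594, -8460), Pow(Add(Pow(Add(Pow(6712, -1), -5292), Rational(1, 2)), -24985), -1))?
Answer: Add(Rational(-3041059468880, 4190003030103), Mul(Rational(-36268, 4190003030103), I, Pow(59602397234, Rational(1, 2)))) ≈ Add(-0.72579, Mul(-0.0021132, I))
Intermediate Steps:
Mul(Add(26594, -8460), Pow(Add(Pow(Add(Pow(6712, -1), -5292), Rational(1, 2)), -24985), -1)) = Mul(18134, Pow(Add(Pow(Add(Rational(1, 6712), -5292), Rational(1, 2)), -24985), -1)) = Mul(18134, Pow(Add(Pow(Rational(-35519903, 6712), Rational(1, 2)), -24985), -1)) = Mul(18134, Pow(Add(Mul(Rational(1, 3356), I, Pow(59602397234, Rational(1, 2))), -24985), -1)) = Mul(18134, Pow(Add(-24985, Mul(Rational(1, 3356), I, Pow(59602397234, Rational(1, 2)))), -1))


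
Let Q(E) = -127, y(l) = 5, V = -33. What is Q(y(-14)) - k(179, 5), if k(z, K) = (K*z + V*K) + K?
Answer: -862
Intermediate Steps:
k(z, K) = -32*K + K*z (k(z, K) = (K*z - 33*K) + K = (-33*K + K*z) + K = -32*K + K*z)
Q(y(-14)) - k(179, 5) = -127 - 5*(-32 + 179) = -127 - 5*147 = -127 - 1*735 = -127 - 735 = -862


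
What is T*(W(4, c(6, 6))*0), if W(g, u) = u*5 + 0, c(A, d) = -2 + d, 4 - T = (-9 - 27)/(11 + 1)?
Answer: 0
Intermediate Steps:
T = 7 (T = 4 - (-9 - 27)/(11 + 1) = 4 - (-36)/12 = 4 - 1*(-3) = 4 + 3 = 7)
W(g, u) = 5*u (W(g, u) = 5*u + 0 = 5*u)
T*(W(4, c(6, 6))*0) = 7*((5*(-2 + 6))*0) = 7*((5*4)*0) = 7*(20*0) = 7*0 = 0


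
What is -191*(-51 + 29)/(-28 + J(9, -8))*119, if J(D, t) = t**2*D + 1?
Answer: 500038/549 ≈ 910.82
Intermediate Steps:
J(D, t) = 1 + D*t**2 (J(D, t) = D*t**2 + 1 = 1 + D*t**2)
-191*(-51 + 29)/(-28 + J(9, -8))*119 = -191*(-51 + 29)/(-28 + (1 + 9*(-8)**2))*119 = -(-4202)/(-28 + (1 + 9*64))*119 = -(-4202)/(-28 + (1 + 576))*119 = -(-4202)/(-28 + 577)*119 = -(-4202)/549*119 = -191*(-22/549)*119 = (4202/549)*119 = 500038/549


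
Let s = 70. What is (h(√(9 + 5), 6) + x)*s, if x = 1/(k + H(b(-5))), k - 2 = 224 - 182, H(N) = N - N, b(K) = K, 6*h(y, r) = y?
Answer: 35/22 + 35*√14/3 ≈ 45.244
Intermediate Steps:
h(y, r) = y/6
H(N) = 0
k = 44 (k = 2 + (224 - 182) = 2 + 42 = 44)
x = 1/44 (x = 1/(44 + 0) = 1/44 ≈ 0.022727)
(h(√(9 + 5), 6) + x)*s = (√(9 + 5)/6 + 1/44)*70 = (√14/6 + 1/44)*70 = (1/44 + √14/6)*70 = 35/22 + 35*√14/3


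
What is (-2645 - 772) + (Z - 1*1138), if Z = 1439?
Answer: -3116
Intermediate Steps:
(-2645 - 772) + (Z - 1*1138) = (-2645 - 772) + (1439 - 1*1138) = -3417 + (1439 - 1138) = -3417 + 301 = -3116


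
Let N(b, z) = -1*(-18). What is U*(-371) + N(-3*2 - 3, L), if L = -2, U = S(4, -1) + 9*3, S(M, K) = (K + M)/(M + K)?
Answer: -10370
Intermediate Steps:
S(M, K) = 1 (S(M, K) = (K + M)/(K + M) = 1)
U = 28 (U = 1 + 9*3 = 1 + 27 = 28)
N(b, z) = 18
U*(-371) + N(-3*2 - 3, L) = 28*(-371) + 18 = -10388 + 18 = -10370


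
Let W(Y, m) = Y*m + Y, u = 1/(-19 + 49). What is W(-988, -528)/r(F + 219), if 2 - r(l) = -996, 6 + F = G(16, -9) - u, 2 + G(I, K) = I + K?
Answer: 260338/499 ≈ 521.72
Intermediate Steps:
G(I, K) = -2 + I + K (G(I, K) = -2 + (I + K) = -2 + I + K)
u = 1/30 ≈ 0.033333
F = -31/30 (F = -6 + ((-2 + 16 - 9) - 1*1/30) = -6 + (5 - 1/30) = -6 + 149/30 = -31/30 ≈ -1.0333)
W(Y, m) = Y + Y*m
r(l) = 998 (r(l) = 2 - 1*(-996) = 2 + 996 = 998)
W(-988, -528)/r(F + 219) = -988*(1 - 528)/998 = -988*(-527)*(1/998) = 520676*(1/998) = 260338/499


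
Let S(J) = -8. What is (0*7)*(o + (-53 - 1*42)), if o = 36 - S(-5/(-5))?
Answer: 0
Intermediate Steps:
o = 44 (o = 36 - 1*(-8) = 36 + 8 = 44)
(0*7)*(o + (-53 - 1*42)) = (0*7)*(44 + (-53 - 1*42)) = 0*(44 + (-53 - 42)) = 0*(44 - 95) = 0*(-51) = 0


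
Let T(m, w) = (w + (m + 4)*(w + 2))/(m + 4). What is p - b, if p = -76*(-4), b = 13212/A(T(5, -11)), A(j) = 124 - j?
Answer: 62081/302 ≈ 205.57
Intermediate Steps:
T(m, w) = (w + (2 + w)*(4 + m))/(4 + m) (T(m, w) = (w + (4 + m)*(2 + w))/(4 + m) = (w + (2 + w)*(4 + m))/(4 + m))
b = 29727/302 (b = 13212/(124 - (8 + 2*5 + 5*(-11) + 5*(-11))/(4 + 5)) = 13212/(124 - (8 + 10 - 55 - 55)/9) = 13212/(124 - (-92)/9) = 13212/(124 - 1*(-92/9)) = 13212/(124 + 92/9) = 13212/(1208/9) = 13212*(9/1208) = 29727/302 ≈ 98.434)
p = 304
p - b = 304 - 1*29727/302 = 304 - 29727/302 = 62081/302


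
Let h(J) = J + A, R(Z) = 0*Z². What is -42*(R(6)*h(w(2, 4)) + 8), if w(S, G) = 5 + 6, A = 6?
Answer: -336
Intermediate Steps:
R(Z) = 0
w(S, G) = 11
h(J) = 6 + J (h(J) = J + 6 = 6 + J)
-42*(R(6)*h(w(2, 4)) + 8) = -42*(0*(6 + 11) + 8) = -42*(0*17 + 8) = -42*(0 + 8) = -42*8 = -336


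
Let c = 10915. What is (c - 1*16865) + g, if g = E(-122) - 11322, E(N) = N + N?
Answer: -17516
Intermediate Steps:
E(N) = 2*N
g = -11566 (g = 2*(-122) - 11322 = -244 - 11322 = -11566)
(c - 1*16865) + g = (10915 - 1*16865) - 11566 = (10915 - 16865) - 11566 = -5950 - 11566 = -17516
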